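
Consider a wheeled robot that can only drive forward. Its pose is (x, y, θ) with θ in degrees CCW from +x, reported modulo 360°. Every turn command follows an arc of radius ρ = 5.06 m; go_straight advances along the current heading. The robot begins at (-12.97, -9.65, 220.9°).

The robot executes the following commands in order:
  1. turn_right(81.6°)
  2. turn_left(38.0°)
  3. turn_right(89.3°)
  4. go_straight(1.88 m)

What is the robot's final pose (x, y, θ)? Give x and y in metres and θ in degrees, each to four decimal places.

(-27.3968, -1.3335, 88.0000°)

set_pose: (x, y, θ) = (-12.9700, -9.6500, 220.9000°), ρ = 5.06
turn_right(81.6°): centre at ρ to the right, rotate −81.6° → (-19.5826, -9.6615, 139.3000°)
turn_left(38.0°): centre at ρ to the left, rotate +38.0° → (-22.6439, -8.4433, 177.3000°)
turn_right(89.3°): centre at ρ to the right, rotate −89.3° → (-27.4624, -3.2123, 88.0000°)
go_straight(1.88): x += 1.88·cos θ, y += 1.88·sin θ → (-27.3968, -1.3335, 88.0000°)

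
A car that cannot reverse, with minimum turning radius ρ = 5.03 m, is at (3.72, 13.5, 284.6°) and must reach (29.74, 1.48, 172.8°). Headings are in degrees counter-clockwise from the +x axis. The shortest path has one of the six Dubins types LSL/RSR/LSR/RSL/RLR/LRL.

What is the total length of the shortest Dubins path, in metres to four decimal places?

44.9086 m

Let ψ = atan2(Δy, Δx) = atan2(-12.02, 26.02) = -24.7947° be the start→goal bearing.
Normalize: d = |goal − start| / ρ = 28.662184/5.03 = 5.698247, α = (θ_start − ψ) mod 360° = 309.3947° = 5.399956 rad, β = (θ_goal − ψ) mod 360° = 197.5947° = 3.448678 rad.
Common terms: sin α = -0.772792, cos α = 0.634659, sin β = -0.302281, cos β = -0.953219, cos(α−β) = -0.371368, d² = 32.470023. Work in radians in the unit-radius frame; every candidate has L = ρ·(t + p + q).
LSL: p² = 2 + d² − 2cos(α−β) + 2d(sin α − sin β) = 29.850583; p = √p² = 5.463569; φ = atan2(cos β − cos α, d + sin α − sin β) = -0.294885 rad; t = (φ − α) mod 2π = 0.588344 rad, q = (β − φ) mod 2π = 3.743563 rad → L = 5.03·(0.588344 + 5.463569 + 3.743563) = 5.03·9.795476 = 49.271244 m
RSR: p² = 2 + d² − 2cos(α−β) + 2d(sin β − sin α) = 40.574934; p = √p² = 6.369846; φ = atan2(cos α − cos β, d − sin α + sin β) = 0.251937 rad; t = (α − φ) mod 2π = 5.148019 rad, q = (φ − β) mod 2π = 3.086445 rad → L = 5.03·(5.148019 + 6.369846 + 3.086445) = 5.03·14.604309 = 73.459675 m
LSR: p² = d² − 2 + 2cos(α−β) + 2d(sin α + sin β) = 17.475213; p = √p² = 4.180336; φ = atan2(−cos α − cos β, d + sin α + sin β) − atan2(−2, p) = 0.515040 rad; t = (φ − α) mod 2π = 1.398269 rad, q = (φ − β) mod 2π = 3.349547 rad → L = 5.03·(1.398269 + 4.180336 + 3.349547) = 5.03·8.928153 = 44.908608 m
RSL: p² = d² − 2 + 2cos(α−β) − 2d(sin α + sin β) = 41.979361; p = √p² = 6.479148; φ = atan2(cos α + cos β, d − sin α − sin β) − atan2(2, p) = -0.346400 rad; t = (α − φ) mod 2π = 5.746356 rad, q = (β − φ) mod 2π = 3.795078 rad → L = 5.03·(5.746356 + 6.479148 + 3.795078) = 5.03·16.020582 = 80.583530 m
RLR: c = (6 − d² + 2cos(α−β) + 2d(sin α − sin β))/8 = -4.071867, |c| > 1 → infeasible
LRL: c = (6 − d² + 2cos(α−β) − 2d(sin α − sin β))/8 = -2.731323, |c| > 1 → infeasible
Shortest: LSR with L = 44.908608 m ≈ 44.9086 m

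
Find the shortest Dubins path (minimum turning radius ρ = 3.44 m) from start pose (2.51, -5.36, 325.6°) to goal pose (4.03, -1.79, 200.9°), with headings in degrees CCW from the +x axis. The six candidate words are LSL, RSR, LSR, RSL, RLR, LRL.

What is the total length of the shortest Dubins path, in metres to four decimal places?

Let ψ = atan2(Δy, Δx) = atan2(3.57, 1.52) = 66.9371° be the start→goal bearing.
Normalize: d = |goal − start| / ρ = 3.880116/3.44 = 1.127941, α = (θ_start − ψ) mod 360° = 258.6629° = 4.514519 rad, β = (θ_goal − ψ) mod 360° = 133.9629° = 2.338093 rad.
Common terms: sin α = -0.980487, cos α = -0.196582, sin β = 0.719790, cos β = -0.694192, cos(α−β) = -0.569280, d² = 1.272250. Work in radians in the unit-radius frame; every candidate has L = ρ·(t + p + q).
LSL: p² = 2 + d² − 2cos(α−β) + 2d(sin α − sin β) = 0.575185; p = √p² = 0.758410; φ = atan2(cos β − cos α, d + sin α − sin β) = -2.425922 rad; t = (φ − α) mod 2π = 5.625930 rad, q = (β − φ) mod 2π = 4.764015 rad → L = 3.44·(5.625930 + 0.758410 + 4.764015) = 3.44·11.148355 = 38.350340 m
RSR: p² = 2 + d² − 2cos(α−β) + 2d(sin β − sin α) = 8.246433; p = √p² = 2.871660; φ = atan2(cos α − cos β, d − sin α + sin β) = 0.174162 rad; t = (α − φ) mod 2π = 4.340356 rad, q = (φ − β) mod 2π = 4.119255 rad → L = 3.44·(4.340356 + 2.871660 + 4.119255) = 3.44·11.331271 = 38.979573 m
LSR: p² = d² − 2 + 2cos(α−β) + 2d(sin α + sin β) = -2.454412 < 0 → infeasible
RSL: p² = d² − 2 + 2cos(α−β) − 2d(sin α + sin β) = -1.278206 < 0 → infeasible
RLR: c = (6 − d² + 2cos(α−β) + 2d(sin α − sin β))/8 = -0.030804; p = 2π − arccos c = 4.681580 rad; φ = atan2(cos α − cos β, d − sin α + sin β) = 0.174162 rad; t = (α − φ + p/2) mod 2π = 0.397961 rad, q = (α − β − t + p) mod 2π = 0.176859 rad → L = 3.44·(0.397961 + 4.681580 + 0.176859) = 3.44·5.256400 = 18.082017 m
LRL: c = (6 − d² + 2cos(α−β) − 2d(sin α − sin β))/8 = 0.928102; p = 2π − arccos c = 5.901671 rad; φ = atan2(cos β − cos α, d + sin α − sin β) = -2.425922 rad; t = (φ − α + p/2) mod 2π = 2.293580 rad, q = (β − α − t + p) mod 2π = 1.431666 rad → L = 3.44·(2.293580 + 5.901671 + 1.431666) = 3.44·9.626916 = 33.116592 m
Shortest: RLR with L = 18.082017 m ≈ 18.0820 m

18.0820 m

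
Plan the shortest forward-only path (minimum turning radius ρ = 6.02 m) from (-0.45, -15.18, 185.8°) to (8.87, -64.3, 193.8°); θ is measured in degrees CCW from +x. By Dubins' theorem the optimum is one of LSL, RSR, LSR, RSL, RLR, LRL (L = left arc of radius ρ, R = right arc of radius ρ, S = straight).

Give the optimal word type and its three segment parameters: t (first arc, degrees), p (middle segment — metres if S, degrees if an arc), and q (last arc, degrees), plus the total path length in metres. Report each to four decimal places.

LSR: t = 113.7201°, p = 36.0294 m, q = 105.7201°, L = 59.0857 m

Let ψ = atan2(Δy, Δx) = atan2(-49.12, 9.32) = -79.2564° be the start→goal bearing.
Normalize: d = |goal − start| / ρ = 49.996368/6.02 = 8.305044, α = (θ_start − ψ) mod 360° = 265.0564° = 4.626108 rad, β = (θ_goal − ψ) mod 360° = 273.0564° = 4.765734 rad.
Common terms: sin α = -0.996280, cos α = -0.086174, sin β = -0.998577, cos β = 0.053320, cos(α−β) = 0.990268, d² = 68.973764. Work in radians in the unit-radius frame; every candidate has L = ρ·(t + p + q).
LSL: p² = 2 + d² − 2cos(α−β) + 2d(sin α − sin β) = 69.031388; p = √p² = 8.308513; φ = atan2(cos β − cos α, d + sin α − sin β) = 0.016790 rad; t = (φ − α) mod 2π = 1.673868 rad, q = (β − φ) mod 2π = 4.748944 rad → L = 6.02·(1.673868 + 8.308513 + 4.748944) = 6.02·14.731325 = 88.682574 m
RSR: p² = 2 + d² − 2cos(α−β) + 2d(sin β − sin α) = 68.955068; p = √p² = 8.303919; φ = atan2(cos α − cos β, d − sin α + sin β) = -0.016799 rad; t = (α − φ) mod 2π = 4.642907 rad, q = (φ − β) mod 2π = 1.500652 rad → L = 6.02·(4.642907 + 8.303919 + 1.500652) = 6.02·14.447478 = 86.973816 m
LSR: p² = d² − 2 + 2cos(α−β) + 2d(sin α + sin β) = 35.819539; p = √p² = 5.984943; φ = atan2(−cos α − cos β, d + sin α + sin β) − atan2(−2, p) = 0.327712 rad; t = (φ − α) mod 2π = 1.984789 rad, q = (φ − β) mod 2π = 1.845163 rad → L = 6.02·(1.984789 + 5.984943 + 1.845163) = 6.02·9.814895 = 59.085668 m
RSL: p² = d² − 2 + 2cos(α−β) − 2d(sin α + sin β) = 102.089062; p = √p² = 10.103913; φ = atan2(cos α + cos β, d − sin α − sin β) − atan2(2, p) = -0.198607 rad; t = (α − φ) mod 2π = 4.824714 rad, q = (β − φ) mod 2π = 4.964341 rad → L = 6.02·(4.824714 + 10.103913 + 4.964341) = 6.02·19.892968 = 119.755670 m
RLR: c = (6 − d² + 2cos(α−β) + 2d(sin α − sin β))/8 = -7.619383, |c| > 1 → infeasible
LRL: c = (6 − d² + 2cos(α−β) − 2d(sin α − sin β))/8 = -7.628924, |c| > 1 → infeasible
Shortest: LSR with L = 59.085668 m ≈ 59.0857 m
Convert LSR to answer units (arcs ×180/π): t = 1.984789·180/π = 113.7201°, p = ρ·p = 6.02·5.984943 = 36.0294 m, q = 1.845163·180/π = 105.7201°, L = 59.0857 m.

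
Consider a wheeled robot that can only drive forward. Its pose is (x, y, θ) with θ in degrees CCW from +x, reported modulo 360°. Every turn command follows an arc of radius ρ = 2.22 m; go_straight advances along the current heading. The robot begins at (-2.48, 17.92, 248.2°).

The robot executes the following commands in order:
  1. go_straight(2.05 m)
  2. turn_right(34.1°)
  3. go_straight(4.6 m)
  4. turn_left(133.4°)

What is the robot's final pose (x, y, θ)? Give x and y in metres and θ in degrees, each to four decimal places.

(-7.1029, 8.4181, 347.5000°)

set_pose: (x, y, θ) = (-2.4800, 17.9200, 248.2000°), ρ = 2.22
go_straight(2.05): x += 2.05·cos θ, y += 2.05·sin θ → (-3.2413, 16.0166, 248.2000°)
turn_right(34.1°): centre at ρ to the right, rotate −34.1° → (-4.0579, 15.0027, 214.1000°)
go_straight(4.6): x += 4.6·cos θ, y += 4.6·sin θ → (-7.8670, 12.4238, 214.1000°)
turn_left(133.4°): centre at ρ to the left, rotate +133.4° → (-7.1029, 8.4181, 347.5000°)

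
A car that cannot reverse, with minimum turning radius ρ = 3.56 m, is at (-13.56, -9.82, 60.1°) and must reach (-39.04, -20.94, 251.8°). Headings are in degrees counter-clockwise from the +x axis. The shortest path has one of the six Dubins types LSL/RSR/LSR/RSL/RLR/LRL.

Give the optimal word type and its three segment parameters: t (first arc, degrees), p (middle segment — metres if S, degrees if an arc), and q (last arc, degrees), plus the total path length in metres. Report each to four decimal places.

Let ψ = atan2(Δy, Δx) = atan2(-11.12, -25.48) = -156.4225° be the start→goal bearing.
Normalize: d = |goal − start| / ρ = 27.800806/3.56 = 7.809215, α = (θ_start − ψ) mod 360° = 216.5225° = 3.779031 rad, β = (θ_goal − ψ) mod 360° = 48.2225° = 0.841642 rad.
Common terms: sin α = -0.595139, cos α = -0.803623, sin β = 0.745738, cos β = 0.666239, cos(α−β) = -0.979223, d² = 60.983840. Work in radians in the unit-radius frame; every candidate has L = ρ·(t + p + q).
LSL: p² = 2 + d² − 2cos(α−β) + 2d(sin α − sin β) = 43.999888; p = √p² = 6.633241; φ = atan2(cos β − cos α, d + sin α − sin β) = 0.223445 rad; t = (φ − α) mod 2π = 2.727599 rad, q = (β − φ) mod 2π = 0.618197 rad → L = 3.56·(2.727599 + 6.633241 + 0.618197) = 3.56·9.979037 = 35.525373 m
RSR: p² = 2 + d² − 2cos(α−β) + 2d(sin β − sin α) = 85.884684; p = √p² = 9.267399; φ = atan2(cos α − cos β, d − sin α + sin β) = -0.159278 rad; t = (α − φ) mod 2π = 3.938310 rad, q = (φ − β) mod 2π = 5.282265 rad → L = 3.56·(3.938310 + 9.267399 + 5.282265) = 3.56·18.487973 = 65.817185 m
LSR: p² = d² − 2 + 2cos(α−β) + 2d(sin α + sin β) = 59.377517; p = √p² = 7.705681; φ = atan2(−cos α − cos β, d + sin α + sin β) − atan2(−2, p) = 0.271203 rad; t = (φ − α) mod 2π = 2.775357 rad, q = (φ − β) mod 2π = 5.712746 rad → L = 3.56·(2.775357 + 7.705681 + 5.712746) = 3.56·16.193785 = 57.649873 m
RSL: p² = d² − 2 + 2cos(α−β) − 2d(sin α + sin β) = 54.673272; p = √p² = 7.394138; φ = atan2(cos α + cos β, d − sin α − sin β) − atan2(2, p) = -0.282100 rad; t = (α − φ) mod 2π = 4.061131 rad, q = (β − φ) mod 2π = 1.123742 rad → L = 3.56·(4.061131 + 7.394138 + 1.123742) = 3.56·12.579011 = 44.781279 m
RLR: c = (6 − d² + 2cos(α−β) + 2d(sin α − sin β))/8 = -9.735586, |c| > 1 → infeasible
LRL: c = (6 − d² + 2cos(α−β) − 2d(sin α − sin β))/8 = -4.499986, |c| > 1 → infeasible
Shortest: LSL with L = 35.525373 m ≈ 35.5254 m
Convert LSL to answer units (arcs ×180/π): t = 2.727599·180/π = 156.2799°, p = ρ·p = 3.56·6.633241 = 23.6143 m, q = 0.618197·180/π = 35.4201°, L = 35.5254 m.

LSL: t = 156.2799°, p = 23.6143 m, q = 35.4201°, L = 35.5254 m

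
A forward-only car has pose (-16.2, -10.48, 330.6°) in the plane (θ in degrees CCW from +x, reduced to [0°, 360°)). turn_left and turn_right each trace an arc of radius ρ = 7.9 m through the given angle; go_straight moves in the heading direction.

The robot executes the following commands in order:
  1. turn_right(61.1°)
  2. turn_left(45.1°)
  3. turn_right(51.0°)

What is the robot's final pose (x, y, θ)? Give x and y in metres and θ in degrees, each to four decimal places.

set_pose: (x, y, θ) = (-16.2000, -10.4800, 330.6000°), ρ = 7.9
turn_right(61.1°): centre at ρ to the right, rotate −61.1° → (-12.1784, -17.4315, 269.5000°)
turn_left(45.1°): centre at ρ to the left, rotate +45.1° → (-9.9037, -23.0475, 314.6000°)
turn_right(51.0°): centre at ρ to the right, rotate −51.0° → (-7.6780, -29.4751, 263.6000°)

(-7.6780, -29.4751, 263.6000°)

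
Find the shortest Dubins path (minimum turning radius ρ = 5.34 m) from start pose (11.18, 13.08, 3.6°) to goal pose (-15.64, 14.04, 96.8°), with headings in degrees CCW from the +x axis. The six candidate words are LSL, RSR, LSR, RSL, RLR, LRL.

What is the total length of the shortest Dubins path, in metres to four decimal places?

Let ψ = atan2(Δy, Δx) = atan2(0.96, -26.82) = 177.9500° be the start→goal bearing.
Normalize: d = |goal − start| / ρ = 26.837176/5.34 = 5.025688, α = (θ_start − ψ) mod 360° = 185.6500° = 3.240203 rad, β = (θ_goal − ψ) mod 360° = 278.8500° = 4.866850 rad.
Common terms: sin α = -0.098451, cos α = -0.995142, sin β = -0.988095, cos β = 0.153848, cos(α−β) = -0.055822, d² = 25.257543. Work in radians in the unit-radius frame; every candidate has L = ρ·(t + p + q).
LSL: p² = 2 + d² − 2cos(α−β) + 2d(sin α − sin β) = 36.311328; p = √p² = 6.025888; φ = atan2(cos β − cos α, d + sin α − sin β) = 0.191850 rad; t = (φ − α) mod 2π = 3.234832 rad, q = (β − φ) mod 2π = 4.675000 rad → L = 5.34·(3.234832 + 6.025888 + 4.675000) = 5.34·13.935720 = 74.416747 m
RSR: p² = 2 + d² − 2cos(α−β) + 2d(sin β − sin α) = 18.427044; p = √p² = 4.292673; φ = atan2(cos α − cos β, d − sin α + sin β) = -0.270967 rad; t = (α − φ) mod 2π = 3.511170 rad, q = (φ − β) mod 2π = 1.145368 rad → L = 5.34·(3.511170 + 4.292673 + 1.145368) = 5.34·8.949212 = 47.788791 m
LSR: p² = d² − 2 + 2cos(α−β) + 2d(sin α + sin β) = 12.224621; p = √p² = 3.496373; φ = atan2(−cos α − cos β, d + sin α + sin β) − atan2(−2, p) = 0.730005 rad; t = (φ − α) mod 2π = 3.772986 rad, q = (φ − β) mod 2π = 2.146340 rad → L = 5.34·(3.772986 + 3.496373 + 2.146340) = 5.34·9.415699 = 50.279831 m
RSL: p² = d² − 2 + 2cos(α−β) − 2d(sin α + sin β) = 34.067179; p = √p² = 5.836710; φ = atan2(cos α + cos β, d − sin α − sin β) − atan2(2, p) = -0.466901 rad; t = (α − φ) mod 2π = 3.707105 rad, q = (β − φ) mod 2π = 5.333752 rad → L = 5.34·(3.707105 + 5.836710 + 5.333752) = 5.34·14.877566 = 79.446203 m
RLR: c = (6 − d² + 2cos(α−β) + 2d(sin α − sin β))/8 = -1.303381, |c| > 1 → infeasible
LRL: c = (6 − d² + 2cos(α−β) − 2d(sin α − sin β))/8 = -3.538916, |c| > 1 → infeasible
Shortest: RSR with L = 47.788791 m ≈ 47.7888 m

47.7888 m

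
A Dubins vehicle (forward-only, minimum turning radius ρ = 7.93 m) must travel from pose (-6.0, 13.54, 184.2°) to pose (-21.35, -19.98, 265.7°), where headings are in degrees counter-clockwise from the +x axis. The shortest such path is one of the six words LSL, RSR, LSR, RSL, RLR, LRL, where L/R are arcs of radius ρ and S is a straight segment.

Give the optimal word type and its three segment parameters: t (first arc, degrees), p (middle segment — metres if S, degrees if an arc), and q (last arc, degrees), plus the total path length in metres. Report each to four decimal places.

LSL: t = 68.7777°, p = 27.4065 m, q = 12.7223°, L = 38.6865 m

Let ψ = atan2(Δy, Δx) = atan2(-33.52, -15.35) = -114.6047° be the start→goal bearing.
Normalize: d = |goal − start| / ρ = 36.867505/7.93 = 4.649118, α = (θ_start − ψ) mod 360° = 298.8047° = 5.215126 rad, β = (θ_goal − ψ) mod 360° = 20.3047° = 0.354384 rad.
Common terms: sin α = -0.876267, cos α = 0.481826, sin β = 0.347013, cos β = 0.937860, cos(α−β) = 0.147809, d² = 21.614297. Work in radians in the unit-radius frame; every candidate has L = ρ·(t + p + q).
LSL: p² = 2 + d² − 2cos(α−β) + 2d(sin α − sin β) = 11.944333; p = √p² = 3.456057; φ = atan2(cos β − cos α, d + sin α − sin β) = 0.132338 rad; t = (φ − α) mod 2π = 1.200397 rad, q = (β − φ) mod 2π = 0.222046 rad → L = 7.93·(1.200397 + 3.456057 + 0.222046) = 7.93·4.878501 = 38.686511 m
RSR: p² = 2 + d² − 2cos(α−β) + 2d(sin β − sin α) = 34.693024; p = √p² = 5.890078; φ = atan2(cos α − cos β, d − sin α + sin β) = -0.077502 rad; t = (α − φ) mod 2π = 5.292628 rad, q = (φ − β) mod 2π = 5.851299 rad → L = 7.93·(5.292628 + 5.890078 + 5.851299) = 7.93·17.034006 = 135.079665 m
LSR: p² = d² − 2 + 2cos(α−β) + 2d(sin α + sin β) = 14.988788; p = √p² = 3.871536; φ = atan2(−cos α − cos β, d + sin α + sin β) − atan2(−2, p) = 0.144980 rad; t = (φ − α) mod 2π = 1.213039 rad, q = (φ − β) mod 2π = 6.073781 rad → L = 7.93·(1.213039 + 3.871536 + 6.073781) = 7.93·11.158356 = 88.485761 m
RSL: p² = d² − 2 + 2cos(α−β) − 2d(sin α + sin β) = 24.831043; p = √p² = 4.983076; φ = atan2(cos α + cos β, d − sin α − sin β) − atan2(2, p) = -0.114095 rad; t = (α − φ) mod 2π = 5.329221 rad, q = (β − φ) mod 2π = 0.468479 rad → L = 7.93·(5.329221 + 4.983076 + 0.468479) = 7.93·10.780776 = 85.491553 m
RLR: c = (6 − d² + 2cos(α−β) + 2d(sin α − sin β))/8 = -3.336628, |c| > 1 → infeasible
LRL: c = (6 − d² + 2cos(α−β) − 2d(sin α − sin β))/8 = -0.493042; p = 2π − arccos c = 4.196807 rad; φ = atan2(cos β − cos α, d + sin α − sin β) = 0.132338 rad; t = (φ − α + p/2) mod 2π = 3.298800 rad, q = (β − α − t + p) mod 2π = 2.320450 rad → L = 7.93·(3.298800 + 4.196807 + 2.320450) = 7.93·9.816057 = 77.841329 m
Shortest: LSL with L = 38.686511 m ≈ 38.6865 m
Convert LSL to answer units (arcs ×180/π): t = 1.200397·180/π = 68.7777°, p = ρ·p = 7.93·3.456057 = 27.4065 m, q = 0.222046·180/π = 12.7223°, L = 38.6865 m.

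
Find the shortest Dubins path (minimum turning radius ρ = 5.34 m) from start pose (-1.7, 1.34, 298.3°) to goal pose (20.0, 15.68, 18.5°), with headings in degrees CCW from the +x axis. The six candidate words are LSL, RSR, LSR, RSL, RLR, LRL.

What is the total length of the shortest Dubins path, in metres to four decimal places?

30.5424 m

Let ψ = atan2(Δy, Δx) = atan2(14.34, 21.70) = 33.4579° be the start→goal bearing.
Normalize: d = |goal − start| / ρ = 26.010106/5.34 = 4.870806, α = (θ_start − ψ) mod 360° = 264.8421° = 4.622367 rad, β = (θ_goal − ψ) mod 360° = 345.0421° = 6.022121 rad.
Common terms: sin α = -0.995951, cos α = -0.089901, sin β = -0.258109, cos β = 0.966116, cos(α−β) = 0.170209, d² = 23.724754. Work in radians in the unit-radius frame; every candidate has L = ρ·(t + p + q).
LSL: p² = 2 + d² − 2cos(α−β) + 2d(sin α − sin β) = 18.196570; p = √p² = 4.265744; φ = atan2(cos β − cos α, d + sin α − sin β) = 0.250158 rad; t = (φ − α) mod 2π = 1.910977 rad, q = (β − φ) mod 2π = 5.771962 rad → L = 5.34·(1.910977 + 4.265744 + 5.771962) = 5.34·11.948683 = 63.805968 m
RSR: p² = 2 + d² − 2cos(α−β) + 2d(sin β − sin α) = 32.572100; p = √p² = 5.707197; φ = atan2(cos α − cos β, d − sin α + sin β) = -0.186105 rad; t = (α − φ) mod 2π = 4.808471 rad, q = (φ − β) mod 2π = 0.074960 rad → L = 5.34·(4.808471 + 5.707197 + 0.074960) = 5.34·10.590628 = 56.553956 m
LSR: p² = d² − 2 + 2cos(α−β) + 2d(sin α + sin β) = 9.848606; p = √p² = 3.138249; φ = atan2(−cos α − cos β, d + sin α + sin β) − atan2(−2, p) = 0.329708 rad; t = (φ − α) mod 2π = 1.990526 rad, q = (φ − β) mod 2π = 0.590772 rad → L = 5.34·(1.990526 + 3.138249 + 0.590772) = 5.34·5.719547 = 30.542383 m
RSL: p² = d² − 2 + 2cos(α−β) − 2d(sin α + sin β) = 34.281740; p = √p² = 5.855061; φ = atan2(cos α + cos β, d − sin α − sin β) − atan2(2, p) = -0.187064 rad; t = (α − φ) mod 2π = 4.809431 rad, q = (β − φ) mod 2π = 6.209185 rad → L = 5.34·(4.809431 + 5.855061 + 6.209185) = 5.34·16.873676 = 90.105431 m
RLR: c = (6 − d² + 2cos(α−β) + 2d(sin α − sin β))/8 = -3.071513, |c| > 1 → infeasible
LRL: c = (6 − d² + 2cos(α−β) − 2d(sin α − sin β))/8 = -1.274571, |c| > 1 → infeasible
Shortest: LSR with L = 30.542383 m ≈ 30.5424 m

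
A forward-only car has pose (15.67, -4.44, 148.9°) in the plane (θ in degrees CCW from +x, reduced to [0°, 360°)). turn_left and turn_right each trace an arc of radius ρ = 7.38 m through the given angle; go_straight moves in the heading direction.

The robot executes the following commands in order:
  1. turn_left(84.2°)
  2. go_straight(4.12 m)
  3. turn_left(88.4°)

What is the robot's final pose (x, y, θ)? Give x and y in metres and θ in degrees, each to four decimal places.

(4.7901, -19.8296, 321.5000°)

set_pose: (x, y, θ) = (15.6700, -4.4400, 148.9000°), ρ = 7.38
turn_left(84.2°): centre at ρ to the left, rotate +84.2° → (5.9563, -6.3281, 233.1000°)
go_straight(4.12): x += 4.12·cos θ, y += 4.12·sin θ → (3.4826, -9.6229, 233.1000°)
turn_left(88.4°): centre at ρ to the left, rotate +88.4° → (4.7901, -19.8296, 321.5000°)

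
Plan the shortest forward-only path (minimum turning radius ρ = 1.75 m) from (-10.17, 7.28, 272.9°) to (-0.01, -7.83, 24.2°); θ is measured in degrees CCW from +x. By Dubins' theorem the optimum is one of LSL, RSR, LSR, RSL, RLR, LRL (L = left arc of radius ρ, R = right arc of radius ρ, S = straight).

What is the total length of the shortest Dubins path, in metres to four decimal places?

Let ψ = atan2(Δy, Δx) = atan2(-15.11, 10.16) = -56.0830° be the start→goal bearing.
Normalize: d = |goal − start| / ρ = 18.208177/1.75 = 10.404672, α = (θ_start − ψ) mod 360° = 328.9830° = 5.741837 rad, β = (θ_goal − ψ) mod 360° = 80.2830° = 1.401203 rad.
Common terms: sin α = -0.515292, cos α = 0.857015, sin β = 0.985653, cos β = 0.168781, cos(α−β) = -0.363251, d² = 108.257208. Work in radians in the unit-radius frame; every candidate has L = ρ·(t + p + q).
LSL: p² = 2 + d² − 2cos(α−β) + 2d(sin α − sin β) = 79.750017; p = √p² = 8.930286; φ = atan2(cos β − cos α, d + sin α − sin β) = -0.077144 rad; t = (φ − α) mod 2π = 0.464205 rad, q = (β − φ) mod 2π = 1.478347 rad → L = 1.75·(0.464205 + 8.930286 + 1.478347) = 1.75·10.872838 = 19.027466 m
RSR: p² = 2 + d² − 2cos(α−β) + 2d(sin β − sin α) = 142.217405; p = √p² = 11.925494; φ = atan2(cos α − cos β, d − sin α + sin β) = 0.057743 rad; t = (α − φ) mod 2π = 5.684094 rad, q = (φ − β) mod 2π = 4.939725 rad → L = 1.75·(5.684094 + 11.925494 + 4.939725) = 1.75·22.549313 = 39.461298 m
LSR: p² = d² − 2 + 2cos(α−β) + 2d(sin α + sin β) = 115.318618; p = √p² = 10.738651; φ = atan2(−cos α − cos β, d + sin α + sin β) − atan2(−2, p) = 0.090086 rad; t = (φ − α) mod 2π = 0.631434 rad, q = (φ − β) mod 2π = 4.972068 rad → L = 1.75·(0.631434 + 10.738651 + 4.972068) = 1.75·16.342153 = 28.598768 m
RSL: p² = d² − 2 + 2cos(α−β) − 2d(sin α + sin β) = 95.742793; p = √p² = 9.784825; φ = atan2(cos α + cos β, d − sin α − sin β) − atan2(2, p) = -0.098728 rad; t = (α − φ) mod 2π = 5.840565 rad, q = (β − φ) mod 2π = 1.499931 rad → L = 1.75·(5.840565 + 9.784825 + 1.499931) = 1.75·17.125320 = 29.969310 m
RLR: c = (6 − d² + 2cos(α−β) + 2d(sin α − sin β))/8 = -16.777176, |c| > 1 → infeasible
LRL: c = (6 − d² + 2cos(α−β) − 2d(sin α − sin β))/8 = -8.968752, |c| > 1 → infeasible
Shortest: LSL with L = 19.027466 m ≈ 19.0275 m

19.0275 m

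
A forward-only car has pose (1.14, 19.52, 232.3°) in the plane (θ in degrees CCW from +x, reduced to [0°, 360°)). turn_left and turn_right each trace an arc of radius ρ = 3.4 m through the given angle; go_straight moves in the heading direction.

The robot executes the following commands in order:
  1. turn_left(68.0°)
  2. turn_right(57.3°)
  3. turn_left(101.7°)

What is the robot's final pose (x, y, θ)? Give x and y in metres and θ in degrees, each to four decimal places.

(3.1207, 7.6434, 344.7000°)

set_pose: (x, y, θ) = (1.1400, 19.5200, 232.3000°), ρ = 3.4
turn_left(68.0°): centre at ρ to the left, rotate +68.0° → (0.8946, 15.7254, 300.3000°)
turn_right(57.3°): centre at ρ to the right, rotate −57.3° → (0.9885, 12.4665, 243.0000°)
turn_left(101.7°): centre at ρ to the left, rotate +101.7° → (3.1207, 7.6434, 344.7000°)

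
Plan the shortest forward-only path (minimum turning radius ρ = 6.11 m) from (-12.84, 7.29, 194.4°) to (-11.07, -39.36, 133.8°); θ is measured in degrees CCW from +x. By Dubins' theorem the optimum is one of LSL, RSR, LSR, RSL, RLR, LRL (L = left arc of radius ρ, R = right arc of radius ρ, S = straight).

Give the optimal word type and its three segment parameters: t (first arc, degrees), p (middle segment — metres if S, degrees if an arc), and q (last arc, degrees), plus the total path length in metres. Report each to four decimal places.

Let ψ = atan2(Δy, Δx) = atan2(-46.65, 1.77) = -87.8271° be the start→goal bearing.
Normalize: d = |goal − start| / ρ = 46.683567/6.11 = 7.640518, α = (θ_start − ψ) mod 360° = 282.2271° = 4.925792 rad, β = (θ_goal − ψ) mod 360° = 221.6271° = 3.868123 rad.
Common terms: sin α = -0.977316, cos α = 0.211787, sin β = -0.664280, cos β = -0.747484, cos(α−β) = 0.490904, d² = 58.377520. Work in radians in the unit-radius frame; every candidate has L = ρ·(t + p + q).
LSL: p² = 2 + d² − 2cos(α−β) + 2d(sin α − sin β) = 54.612202; p = √p² = 7.390007; φ = atan2(cos β − cos α, d + sin α − sin β) = -0.130174 rad; t = (φ − α) mod 2π = 1.227219 rad, q = (β − φ) mod 2π = 3.998297 rad → L = 6.11·(1.227219 + 7.390007 + 3.998297) = 6.11·12.615523 = 77.080844 m
RSR: p² = 2 + d² − 2cos(α−β) + 2d(sin β − sin α) = 64.179222; p = √p² = 8.011194; φ = atan2(cos α − cos β, d − sin α + sin β) = 0.120029 rad; t = (α − φ) mod 2π = 4.805763 rad, q = (φ − β) mod 2π = 2.535092 rad → L = 6.11·(4.805763 + 8.011194 + 2.535092) = 6.11·15.352048 = 93.801016 m
LSR: p² = d² − 2 + 2cos(α−β) + 2d(sin α + sin β) = 32.274041; p = √p² = 5.681025; φ = atan2(−cos α − cos β, d + sin α + sin β) − atan2(−2, p) = 0.427562 rad; t = (φ − α) mod 2π = 1.784955 rad, q = (φ − β) mod 2π = 2.842624 rad → L = 6.11·(1.784955 + 5.681025 + 2.842624) = 6.11·10.308603 = 62.985566 m
RSL: p² = d² − 2 + 2cos(α−β) − 2d(sin α + sin β) = 82.444613; p = √p² = 9.079902; φ = atan2(cos α + cos β, d − sin α − sin β) − atan2(2, p) = -0.274453 rad; t = (α − φ) mod 2π = 5.200246 rad, q = (β − φ) mod 2π = 4.142576 rad → L = 6.11·(5.200246 + 9.079902 + 4.142576) = 6.11·18.422724 = 112.562844 m
RLR: c = (6 − d² + 2cos(α−β) + 2d(sin α − sin β))/8 = -7.022403, |c| > 1 → infeasible
LRL: c = (6 − d² + 2cos(α−β) − 2d(sin α − sin β))/8 = -5.826525, |c| > 1 → infeasible
Shortest: LSR with L = 62.985566 m ≈ 62.9856 m
Convert LSR to answer units (arcs ×180/π): t = 1.784955·180/π = 102.2704°, p = ρ·p = 6.11·5.681025 = 34.7111 m, q = 2.842624·180/π = 162.8704°, L = 62.9856 m.

LSR: t = 102.2704°, p = 34.7111 m, q = 162.8704°, L = 62.9856 m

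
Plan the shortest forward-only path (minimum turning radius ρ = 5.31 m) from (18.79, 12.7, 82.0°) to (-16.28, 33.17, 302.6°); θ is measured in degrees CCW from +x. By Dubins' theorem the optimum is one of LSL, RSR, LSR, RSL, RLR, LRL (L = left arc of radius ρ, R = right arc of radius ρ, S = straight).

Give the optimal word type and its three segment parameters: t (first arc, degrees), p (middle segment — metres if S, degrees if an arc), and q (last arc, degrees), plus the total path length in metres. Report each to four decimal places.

Let ψ = atan2(Δy, Δx) = atan2(20.47, -35.07) = 149.7283° be the start→goal bearing.
Normalize: d = |goal − start| / ρ = 40.606967/5.31 = 7.647263, α = (θ_start − ψ) mod 360° = 292.2717° = 5.101103 rad, β = (θ_goal − ψ) mod 360° = 152.8717° = 2.668114 rad.
Common terms: sin α = -0.925397, cos α = 0.378999, sin β = 0.455985, cos β = -0.889987, cos(α−β) = -0.759271, d² = 58.480634. Work in radians in the unit-radius frame; every candidate has L = ρ·(t + p + q).
LSL: p² = 2 + d² − 2cos(α−β) + 2d(sin α − sin β) = 40.871590; p = √p² = 6.393089; φ = atan2(cos β − cos α, d + sin α − sin β) = -0.199821 rad; t = (φ − α) mod 2π = 0.982262 rad, q = (β − φ) mod 2π = 2.867935 rad → L = 5.31·(0.982262 + 6.393089 + 2.867935) = 5.31·10.243286 = 54.391846 m
RSR: p² = 2 + d² − 2cos(α−β) + 2d(sin β − sin α) = 83.126763; p = √p² = 9.117388; φ = atan2(cos α − cos β, d − sin α + sin β) = 0.139636 rad; t = (α − φ) mod 2π = 4.961467 rad, q = (φ − β) mod 2π = 3.754708 rad → L = 5.31·(4.961467 + 9.117388 + 3.754708) = 5.31·17.833562 = 94.696215 m
LSR: p² = d² − 2 + 2cos(α−β) + 2d(sin α + sin β) = 47.782654; p = √p² = 6.912500; φ = atan2(−cos α − cos β, d + sin α + sin β) − atan2(−2, p) = 0.352710 rad; t = (φ − α) mod 2π = 1.534792 rad, q = (φ − β) mod 2π = 3.967781 rad → L = 5.31·(1.534792 + 6.912500 + 3.967781) = 5.31·12.415073 = 65.924039 m
RSL: p² = d² − 2 + 2cos(α−β) − 2d(sin α + sin β) = 62.141529; p = √p² = 7.882990; φ = atan2(cos α + cos β, d − sin α − sin β) − atan2(2, p) = -0.311341 rad; t = (α − φ) mod 2π = 5.412444 rad, q = (β − φ) mod 2π = 2.979455 rad → L = 5.31·(5.412444 + 7.882990 + 2.979455) = 5.31·16.274888 = 86.419656 m
RLR: c = (6 − d² + 2cos(α−β) + 2d(sin α − sin β))/8 = -9.390845, |c| > 1 → infeasible
LRL: c = (6 − d² + 2cos(α−β) − 2d(sin α − sin β))/8 = -4.108949, |c| > 1 → infeasible
Shortest: LSL with L = 54.391846 m ≈ 54.3918 m
Convert LSL to answer units (arcs ×180/π): t = 0.982262·180/π = 56.2795°, p = ρ·p = 5.31·6.393089 = 33.9473 m, q = 2.867935·180/π = 164.3205°, L = 54.3918 m.

LSL: t = 56.2795°, p = 33.9473 m, q = 164.3205°, L = 54.3918 m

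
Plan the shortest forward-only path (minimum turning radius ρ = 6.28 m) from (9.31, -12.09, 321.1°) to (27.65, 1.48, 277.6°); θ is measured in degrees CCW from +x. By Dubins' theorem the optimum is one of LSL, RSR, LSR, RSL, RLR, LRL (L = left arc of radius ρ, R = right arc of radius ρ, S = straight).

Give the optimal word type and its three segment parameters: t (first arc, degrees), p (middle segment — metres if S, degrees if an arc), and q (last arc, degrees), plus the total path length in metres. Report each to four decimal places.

Let ψ = atan2(Δy, Δx) = atan2(13.57, 18.34) = 36.4982° be the start→goal bearing.
Normalize: d = |goal − start| / ρ = 22.814480/6.28 = 3.632879, α = (θ_start − ψ) mod 360° = 284.6018° = 4.967238 rad, β = (θ_goal − ψ) mod 360° = 241.1018° = 4.208020 rad.
Common terms: sin α = -0.967701, cos α = 0.252100, sin β = -0.875480, cos β = -0.483255, cos(α−β) = 0.725374, d² = 13.197810. Work in radians in the unit-radius frame; every candidate has L = ρ·(t + p + q).
LSL: p² = 2 + d² − 2cos(α−β) + 2d(sin α − sin β) = 13.077001; p = √p² = 3.616214; φ = atan2(cos β − cos α, d + sin α − sin β) = -0.204778 rad; t = (φ − α) mod 2π = 1.111170 rad, q = (β − φ) mod 2π = 4.412798 rad → L = 6.28·(1.111170 + 3.616214 + 4.412798) = 6.28·9.140181 = 57.400334 m
RSR: p² = 2 + d² − 2cos(α−β) + 2d(sin β − sin α) = 14.417121; p = √p² = 3.796988; φ = atan2(cos α − cos β, d − sin α + sin β) = 0.194899 rad; t = (α − φ) mod 2π = 4.772339 rad, q = (φ − β) mod 2π = 2.270065 rad → L = 6.28·(4.772339 + 3.796988 + 2.270065) = 6.28·10.839392 = 68.071382 m
LSR: p² = d² − 2 + 2cos(α−β) + 2d(sin α + sin β) = -0.743548 < 0 → infeasible
RSL: p² = d² − 2 + 2cos(α−β) − 2d(sin α + sin β) = 26.040665; p = √p² = 5.103005; φ = atan2(cos α + cos β, d − sin α − sin β) − atan2(2, p) = -0.415714 rad; t = (α − φ) mod 2π = 5.382952 rad, q = (β − φ) mod 2π = 4.623734 rad → L = 6.28·(5.382952 + 5.103005 + 4.623734) = 6.28·15.109691 = 94.888859 m
RLR: c = (6 − d² + 2cos(α−β) + 2d(sin α − sin β))/8 = -0.802140; p = 2π − arccos c = 3.781518 rad; φ = atan2(cos α − cos β, d − sin α + sin β) = 0.194899 rad; t = (α − φ + p/2) mod 2π = 0.379913 rad, q = (α − β − t + p) mod 2π = 4.160824 rad → L = 6.28·(0.379913 + 3.781518 + 4.160824) = 6.28·8.322255 = 52.263760 m
LRL: c = (6 − d² + 2cos(α−β) − 2d(sin α − sin β))/8 = -0.634625; p = 2π − arccos c = 4.024866 rad; φ = atan2(cos β − cos α, d + sin α − sin β) = -0.204778 rad; t = (φ − α + p/2) mod 2π = 3.123602 rad, q = (β − α − t + p) mod 2π = 0.142045 rad → L = 6.28·(3.123602 + 4.024866 + 0.142045) = 6.28·7.290513 = 45.784423 m
Shortest: LRL with L = 45.784423 m ≈ 45.7844 m
Convert LRL to answer units (arcs ×180/π): t = 3.123602·180/π = 178.9692°, p = 4.024866·180/π = 230.6078°, q = 0.142045·180/π = 8.1386°, L = 45.7844 m.

LRL: t = 178.9692°, p = 230.6078°, q = 8.1386°, L = 45.7844 m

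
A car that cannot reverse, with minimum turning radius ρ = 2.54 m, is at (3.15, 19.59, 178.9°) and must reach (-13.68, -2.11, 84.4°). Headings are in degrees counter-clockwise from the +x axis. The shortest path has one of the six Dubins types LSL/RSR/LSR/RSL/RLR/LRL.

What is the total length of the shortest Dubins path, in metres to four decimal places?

Let ψ = atan2(Δy, Δx) = atan2(-21.70, -16.83) = -127.7963° be the start→goal bearing.
Normalize: d = |goal − start| / ρ = 27.461590/2.54 = 10.811649, α = (θ_start − ψ) mod 360° = 306.6963° = 5.352860 rad, β = (θ_goal − ψ) mod 360° = 212.1963° = 3.703524 rad.
Common terms: sin α = -0.801814, cos α = 0.597573, sin β = -0.532822, cos β = -0.846228, cos(α−β) = -0.078459, d² = 116.891763. Work in radians in the unit-radius frame; every candidate has L = ρ·(t + p + q).
LSL: p² = 2 + d² − 2cos(α−β) + 2d(sin α − sin β) = 113.232173; p = √p² = 10.641061; φ = atan2(cos β − cos α, d + sin α − sin β) = -0.136102 rad; t = (φ − α) mod 2π = 0.794223 rad, q = (β − φ) mod 2π = 3.839626 rad → L = 2.54·(0.794223 + 10.641061 + 3.839626) = 2.54·15.274910 = 38.798271 m
RSR: p² = 2 + d² − 2cos(α−β) + 2d(sin β − sin α) = 124.865190; p = √p² = 11.174309; φ = atan2(cos α − cos β, d − sin α + sin β) = 0.129569 rad; t = (α − φ) mod 2π = 5.223291 rad, q = (φ − β) mod 2π = 2.709231 rad → L = 2.54·(5.223291 + 11.174309 + 2.709231) = 2.54·19.106831 = 48.531350 m
LSR: p² = d² − 2 + 2cos(α−β) + 2d(sin α + sin β) = 85.875615; p = √p² = 9.266910; φ = atan2(−cos α − cos β, d + sin α + sin β) − atan2(−2, p) = 0.238793 rad; t = (φ − α) mod 2π = 1.169118 rad, q = (φ − β) mod 2π = 2.818454 rad → L = 2.54·(1.169118 + 9.266910 + 2.818454) = 2.54·13.254482 = 33.666384 m
RSL: p² = d² − 2 + 2cos(α−β) − 2d(sin α + sin β) = 143.594075; p = √p² = 11.983075; φ = atan2(cos α + cos β, d − sin α − sin β) − atan2(2, p) = -0.185846 rad; t = (α − φ) mod 2π = 5.538707 rad, q = (β − φ) mod 2π = 3.889371 rad → L = 2.54·(5.538707 + 11.983075 + 3.889371) = 2.54·21.411152 = 54.384325 m
RLR: c = (6 − d² + 2cos(α−β) + 2d(sin α − sin β))/8 = -14.608149, |c| > 1 → infeasible
LRL: c = (6 − d² + 2cos(α−β) − 2d(sin α − sin β))/8 = -13.154022, |c| > 1 → infeasible
Shortest: LSR with L = 33.666384 m ≈ 33.6664 m

33.6664 m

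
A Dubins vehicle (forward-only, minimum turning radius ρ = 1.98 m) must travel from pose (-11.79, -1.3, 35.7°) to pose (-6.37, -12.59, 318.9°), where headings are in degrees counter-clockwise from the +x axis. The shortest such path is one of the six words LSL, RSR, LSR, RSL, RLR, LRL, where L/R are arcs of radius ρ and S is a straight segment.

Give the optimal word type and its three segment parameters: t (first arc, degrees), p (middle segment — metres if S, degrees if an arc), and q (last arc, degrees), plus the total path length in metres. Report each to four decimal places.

Let ψ = atan2(Δy, Δx) = atan2(-11.29, 5.42) = -64.3557° be the start→goal bearing.
Normalize: d = |goal − start| / ρ = 12.523598/1.98 = 6.325049, α = (θ_start − ψ) mod 360° = 100.0557° = 1.746301 rad, β = (θ_goal − ψ) mod 360° = 23.2557° = 0.405888 rad.
Common terms: sin α = 0.984638, cos α = -0.174605, sin β = 0.394835, cos β = 0.918752, cos(α−β) = 0.228351, d² = 40.006249. Work in radians in the unit-radius frame; every candidate has L = ρ·(t + p + q).
LSL: p² = 2 + d² − 2cos(α−β) + 2d(sin α − sin β) = 49.010618; p = √p² = 7.000758; φ = atan2(cos β − cos α, d + sin α − sin β) = 0.156819 rad; t = (φ − α) mod 2π = 4.693703 rad, q = (β − φ) mod 2π = 0.249069 rad → L = 1.98·(4.693703 + 7.000758 + 0.249069) = 1.98·11.943531 = 23.648191 m
RSR: p² = 2 + d² − 2cos(α−β) + 2d(sin β − sin α) = 34.088477; p = √p² = 5.838534; φ = atan2(cos α − cos β, d − sin α + sin β) = -0.188378 rad; t = (α − φ) mod 2π = 1.934679 rad, q = (φ − β) mod 2π = 5.688919 rad → L = 1.98·(1.934679 + 5.838534 + 5.688919) = 1.98·13.462132 = 26.655021 m
LSR: p² = d² − 2 + 2cos(α−β) + 2d(sin α + sin β) = 55.913429; p = √p² = 7.477528; φ = atan2(−cos α − cos β, d + sin α + sin β) − atan2(−2, p) = 0.165063 rad; t = (φ − α) mod 2π = 4.701947 rad, q = (φ − β) mod 2π = 6.042360 rad → L = 1.98·(4.701947 + 7.477528 + 6.042360) = 1.98·18.221836 = 36.079235 m
RSL: p² = d² − 2 + 2cos(α−β) − 2d(sin α + sin β) = 21.012473; p = √p² = 4.583936; φ = atan2(cos α + cos β, d − sin α − sin β) − atan2(2, p) = -0.262061 rad; t = (α − φ) mod 2π = 2.008363 rad, q = (β − φ) mod 2π = 0.667950 rad → L = 1.98·(2.008363 + 4.583936 + 0.667950) = 1.98·7.260249 = 14.375292 m
RLR: c = (6 − d² + 2cos(α−β) + 2d(sin α − sin β))/8 = -3.261060, |c| > 1 → infeasible
LRL: c = (6 − d² + 2cos(α−β) − 2d(sin α − sin β))/8 = -5.126327, |c| > 1 → infeasible
Shortest: RSL with L = 14.375292 m ≈ 14.3753 m
Convert RSL to answer units (arcs ×180/π): t = 2.008363·180/π = 115.0707°, p = ρ·p = 1.98·4.583936 = 9.0762 m, q = 0.667950·180/π = 38.2707°, L = 14.3753 m.

RSL: t = 115.0707°, p = 9.0762 m, q = 38.2707°, L = 14.3753 m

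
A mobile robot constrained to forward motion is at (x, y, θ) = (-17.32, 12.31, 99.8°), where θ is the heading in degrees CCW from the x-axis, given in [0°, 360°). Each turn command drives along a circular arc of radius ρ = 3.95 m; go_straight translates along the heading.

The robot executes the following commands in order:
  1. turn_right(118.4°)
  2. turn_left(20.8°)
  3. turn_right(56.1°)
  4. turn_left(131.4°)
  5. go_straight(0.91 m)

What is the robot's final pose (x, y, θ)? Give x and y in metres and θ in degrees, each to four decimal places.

set_pose: (x, y, θ) = (-17.3200, 12.3100, 99.8000°), ρ = 3.95
turn_right(118.4°): centre at ρ to the right, rotate −118.4° → (-12.1677, 16.7260, -18.6000° ≡ 341.4000°)
turn_left(20.8°): centre at ρ to the left, rotate +20.8° → (-10.7562, 16.5226, 362.2000° ≡ 2.2000°)
turn_right(56.1°): centre at ρ to the right, rotate −56.1° → (-7.4130, 14.9028, -53.9000° ≡ 306.1000°)
turn_left(131.4°): centre at ρ to the left, rotate +131.4° → (-0.3651, 16.3752, 437.5000° ≡ 77.5000°)
go_straight(0.91): x += 0.91·cos θ, y += 0.91·sin θ → (-0.1681, 17.2637, 77.5000°)

(-0.1681, 17.2637, 77.5000°)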